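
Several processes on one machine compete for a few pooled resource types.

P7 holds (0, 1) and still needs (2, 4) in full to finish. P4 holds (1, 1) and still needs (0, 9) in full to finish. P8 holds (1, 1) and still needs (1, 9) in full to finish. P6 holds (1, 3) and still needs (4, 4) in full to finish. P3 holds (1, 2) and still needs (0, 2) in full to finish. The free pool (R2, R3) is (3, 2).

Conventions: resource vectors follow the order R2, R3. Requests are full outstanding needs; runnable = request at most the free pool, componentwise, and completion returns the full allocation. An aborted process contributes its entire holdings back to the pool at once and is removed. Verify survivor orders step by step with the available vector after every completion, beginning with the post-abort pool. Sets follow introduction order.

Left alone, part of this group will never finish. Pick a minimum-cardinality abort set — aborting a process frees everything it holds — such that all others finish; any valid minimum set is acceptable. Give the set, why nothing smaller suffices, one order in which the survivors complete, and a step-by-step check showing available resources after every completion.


The answer: abort P8.
Key observation: P4 had no path to completion before; after the abort of P8 ((1, 1) returned), step 4 is where it fits.
Minimality: the empty abort set fails — the state is deadlocked as it stands.
Survivors finish in the order: P3, P6, P7, P4. Walking it through (pool after the aborts first):
  pool = (4, 3)
  P3: need (0, 2) fits (4, 3); releases (1, 2), pool now (5, 5)
  P6: need (4, 4) fits (5, 5); releases (1, 3), pool now (6, 8)
  P7: need (2, 4) fits (6, 8); releases (0, 1), pool now (6, 9)
  P4: need (0, 9) fits (6, 9); releases (1, 1), pool now (7, 10)


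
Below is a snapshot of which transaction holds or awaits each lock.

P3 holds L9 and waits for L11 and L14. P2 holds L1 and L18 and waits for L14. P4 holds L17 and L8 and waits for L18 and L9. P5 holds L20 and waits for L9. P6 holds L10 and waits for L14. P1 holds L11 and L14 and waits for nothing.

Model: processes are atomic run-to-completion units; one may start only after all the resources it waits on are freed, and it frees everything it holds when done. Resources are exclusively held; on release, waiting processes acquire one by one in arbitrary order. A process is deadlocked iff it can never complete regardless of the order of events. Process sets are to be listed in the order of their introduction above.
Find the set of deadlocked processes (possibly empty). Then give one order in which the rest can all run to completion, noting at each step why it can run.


Nothing here is deadlocked.
Key observation: there is no circular wait here — follow any chain and it reaches a process that is free to run now.
One completion order for the rest: P1, P3, P2, P6, P5, P4.
Check, step by step:
  P1: no waits; runs immediately, freeing L11 and L14
  P3 waits on L11 and L14 — all released -> runs and releases L9
  P2 waits on L14 — all released -> runs and releases L1 and L18
  P6 waits on L14 — all released -> runs and releases L10
  P5 waits on L9 — all released -> runs and releases L20
  P4 waits on L18 and L9 — all released -> runs and releases L17 and L8


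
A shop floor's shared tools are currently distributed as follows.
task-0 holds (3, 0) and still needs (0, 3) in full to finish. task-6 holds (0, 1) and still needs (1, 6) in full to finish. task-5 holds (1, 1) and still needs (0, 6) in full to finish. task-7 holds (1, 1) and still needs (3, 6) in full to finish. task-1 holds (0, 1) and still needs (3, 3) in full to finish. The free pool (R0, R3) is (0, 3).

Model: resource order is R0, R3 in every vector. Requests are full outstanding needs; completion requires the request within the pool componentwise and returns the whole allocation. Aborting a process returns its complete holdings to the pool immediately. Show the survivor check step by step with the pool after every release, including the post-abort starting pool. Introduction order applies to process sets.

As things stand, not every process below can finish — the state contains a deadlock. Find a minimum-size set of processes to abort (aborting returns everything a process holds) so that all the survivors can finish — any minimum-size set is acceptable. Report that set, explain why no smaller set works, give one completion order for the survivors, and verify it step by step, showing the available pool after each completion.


The answer: abort task-6 and task-5.
Key observation: no ordering could ever have run task-7 before the abort of task-6 and task-5; with (1, 2) back in the pool it fits at step 3.
No one abort is enough; case by case: task-0 alone leaves task-6 blocked (short on R3); task-6 alone leaves task-5 blocked (short on R3); task-5 alone leaves task-6 blocked (short on R3); task-7 alone leaves task-6 blocked (short on R3); task-1 alone leaves task-6 blocked (short on R3).
Survivors finish in the order: task-0, task-1, task-7. Walking it through (pool after the aborts first):
  pool = (1, 5)
  task-0 needs (0, 3) <= (1, 5) -> finishes; pool += (3, 0) = (4, 5)
  task-1 needs (3, 3) <= (4, 5) -> finishes; pool += (0, 1) = (4, 6)
  task-7 needs (3, 6) <= (4, 6) -> finishes; pool += (1, 1) = (5, 7)


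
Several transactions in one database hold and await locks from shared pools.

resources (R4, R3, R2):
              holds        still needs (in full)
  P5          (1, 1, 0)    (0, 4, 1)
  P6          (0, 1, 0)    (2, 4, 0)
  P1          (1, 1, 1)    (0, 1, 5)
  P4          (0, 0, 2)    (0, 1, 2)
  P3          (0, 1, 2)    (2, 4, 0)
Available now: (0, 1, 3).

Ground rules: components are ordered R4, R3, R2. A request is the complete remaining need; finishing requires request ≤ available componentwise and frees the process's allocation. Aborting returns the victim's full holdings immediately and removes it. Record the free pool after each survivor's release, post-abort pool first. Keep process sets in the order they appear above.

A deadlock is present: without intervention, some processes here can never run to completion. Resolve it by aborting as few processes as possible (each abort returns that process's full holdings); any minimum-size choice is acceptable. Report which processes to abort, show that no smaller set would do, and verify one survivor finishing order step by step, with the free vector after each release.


The answer: abort P5 and P3.
Key observation: no ordering could ever have run P6 before the abort of P5 and P3; with (1, 2, 2) back in the pool it fits at step 3.
Minimality, checking each single-abort alternative: P5 alone leaves P6 blocked (short on R3); P6 alone leaves P5 blocked (short on R3); P1 alone leaves P5 blocked (short on R3); P4 alone leaves P5 blocked (short on R3); P3 alone leaves P5 blocked (short on R3).
The survivors complete as P4, P1, P6. Check, step by step (starting from the post-abort pool):
  pool = (1, 3, 5)
  P4: need (0, 1, 2) fits (1, 3, 5); releases (0, 0, 2), pool now (1, 3, 7)
  P1: need (0, 1, 5) fits (1, 3, 7); releases (1, 1, 1), pool now (2, 4, 8)
  P6: need (2, 4, 0) fits (2, 4, 8); releases (0, 1, 0), pool now (2, 5, 8)


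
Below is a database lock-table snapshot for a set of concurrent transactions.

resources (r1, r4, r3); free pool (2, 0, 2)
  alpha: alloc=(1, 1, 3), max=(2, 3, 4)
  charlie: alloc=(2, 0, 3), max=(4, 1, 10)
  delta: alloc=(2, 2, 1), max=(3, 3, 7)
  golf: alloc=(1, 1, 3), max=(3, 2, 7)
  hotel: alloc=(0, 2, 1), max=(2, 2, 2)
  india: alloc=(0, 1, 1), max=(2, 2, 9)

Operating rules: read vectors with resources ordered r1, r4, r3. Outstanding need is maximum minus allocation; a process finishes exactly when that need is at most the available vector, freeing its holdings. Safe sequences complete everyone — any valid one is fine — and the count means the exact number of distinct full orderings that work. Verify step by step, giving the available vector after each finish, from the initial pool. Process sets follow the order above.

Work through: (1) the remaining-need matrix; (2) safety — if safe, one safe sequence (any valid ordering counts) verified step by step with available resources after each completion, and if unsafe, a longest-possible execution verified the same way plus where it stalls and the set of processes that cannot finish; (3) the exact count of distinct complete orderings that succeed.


(1) Remaining need (order r1, r4, r3):
  alpha: (1, 2, 1)
  charlie: (2, 1, 7)
  delta: (1, 1, 6)
  golf: (2, 1, 4)
  hotel: (2, 0, 1)
  india: (2, 1, 8)
(2) The state is SAFE; one workable sequence: hotel, alpha, delta, charlie, golf, india.
Key observation: the order's first zero-slack moment is hotel ((2, 0, 1) needed, (2, 0, 2) free — a requested resource with nothing to spare).
Check, step by step:
  pool = (2, 0, 2)
  run hotel (needs (2, 0, 1), free (2, 0, 2)); after release of (0, 2, 1) the pool is (2, 2, 3)
  run alpha (needs (1, 2, 1), free (2, 2, 3)); after release of (1, 1, 3) the pool is (3, 3, 6)
  run delta (needs (1, 1, 6), free (3, 3, 6)); after release of (2, 2, 1) the pool is (5, 5, 7)
  run charlie (needs (2, 1, 7), free (5, 5, 7)); after release of (2, 0, 3) the pool is (7, 5, 10)
  run golf (needs (2, 1, 4), free (7, 5, 10)); after release of (1, 1, 3) the pool is (8, 6, 13)
  run india (needs (2, 1, 8), free (8, 6, 13)); after release of (0, 1, 1) the pool is (8, 7, 14)
(3) Exactly 10 of the possible complete orderings are safe sequences.


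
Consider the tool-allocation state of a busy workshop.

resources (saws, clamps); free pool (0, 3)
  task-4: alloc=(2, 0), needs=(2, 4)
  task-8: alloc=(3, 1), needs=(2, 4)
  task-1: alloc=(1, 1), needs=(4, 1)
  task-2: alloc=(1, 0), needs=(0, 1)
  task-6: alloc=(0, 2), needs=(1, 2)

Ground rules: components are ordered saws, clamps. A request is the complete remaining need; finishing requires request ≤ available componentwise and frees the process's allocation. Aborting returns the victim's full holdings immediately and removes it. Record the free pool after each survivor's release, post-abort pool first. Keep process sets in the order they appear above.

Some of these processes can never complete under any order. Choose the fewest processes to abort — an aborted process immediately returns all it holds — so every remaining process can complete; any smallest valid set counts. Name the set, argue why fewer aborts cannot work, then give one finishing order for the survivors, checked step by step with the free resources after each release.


Abort task-1.
Key observation: task-8 was stuck for good until task-1 gave back (1, 1); in the order shown it finishes at step 3.
Minimality: the empty abort set fails — the state is deadlocked as it stands.
Survivors finish in the order: task-6, task-2, task-8, task-4. Check, step by step (pool after the aborts first):
  pool = (1, 4)
  task-6 needs (1, 2) <= (1, 4) -> finishes; pool += (0, 2) = (1, 6)
  task-2 needs (0, 1) <= (1, 6) -> finishes; pool += (1, 0) = (2, 6)
  task-8 needs (2, 4) <= (2, 6) -> finishes; pool += (3, 1) = (5, 7)
  task-4 needs (2, 4) <= (5, 7) -> finishes; pool += (2, 0) = (7, 7)


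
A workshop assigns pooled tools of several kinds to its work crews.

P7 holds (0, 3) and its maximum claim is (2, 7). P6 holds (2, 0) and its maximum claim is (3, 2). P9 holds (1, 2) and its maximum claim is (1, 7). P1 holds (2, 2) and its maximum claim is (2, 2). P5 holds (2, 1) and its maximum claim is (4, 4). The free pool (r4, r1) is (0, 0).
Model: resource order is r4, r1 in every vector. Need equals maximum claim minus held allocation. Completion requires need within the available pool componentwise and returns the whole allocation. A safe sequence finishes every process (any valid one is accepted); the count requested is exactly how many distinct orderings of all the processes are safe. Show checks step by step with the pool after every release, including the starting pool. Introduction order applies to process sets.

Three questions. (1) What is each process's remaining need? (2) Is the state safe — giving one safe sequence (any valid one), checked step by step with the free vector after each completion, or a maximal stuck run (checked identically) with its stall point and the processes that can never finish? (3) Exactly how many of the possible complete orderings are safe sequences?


(1) Outstanding need per process (order r4, r1):
  P7: (2, 4)
  P6: (1, 2)
  P9: (0, 5)
  P1: (0, 0)
  P5: (2, 3)
(2) The state is UNSAFE.
Key observation: no order helps: past P1, P6, the free pool tops out at (4, 2), below what each blocked process needs in r1.
Going as far as possible: P1, P6; after that, nothing fits. Verifying each step:
  pool = (0, 0)
  run P1 (needs (0, 0), free (0, 0)); after release of (2, 2) the pool is (2, 2)
  run P6 (needs (1, 2), free (2, 2)); after release of (2, 0) the pool is (4, 2)
  blocked: P7 wants (2, 4), pool (4, 2) — not enough r1
  blocked: P9 wants (0, 5), pool (4, 2) — not enough r1
  blocked: P5 wants (2, 3), pool (4, 2) — not enough r1
Permanently blocked: P7, P9 and P5.
(3) Exactly 0 of the possible complete orderings are safe sequences.


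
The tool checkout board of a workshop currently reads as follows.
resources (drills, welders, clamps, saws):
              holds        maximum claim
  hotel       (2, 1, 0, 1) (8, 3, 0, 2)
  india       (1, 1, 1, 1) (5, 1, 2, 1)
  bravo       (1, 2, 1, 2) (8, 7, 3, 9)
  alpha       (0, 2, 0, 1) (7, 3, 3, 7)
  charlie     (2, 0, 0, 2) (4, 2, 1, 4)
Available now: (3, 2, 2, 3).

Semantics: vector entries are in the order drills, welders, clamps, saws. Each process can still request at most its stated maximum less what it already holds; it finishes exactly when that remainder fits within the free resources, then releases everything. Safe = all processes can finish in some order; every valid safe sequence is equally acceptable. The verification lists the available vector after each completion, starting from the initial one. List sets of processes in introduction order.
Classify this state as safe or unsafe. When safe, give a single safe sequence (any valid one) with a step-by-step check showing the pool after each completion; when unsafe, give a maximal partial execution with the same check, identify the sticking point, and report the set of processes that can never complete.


SAFE, for example via the order charlie, india, hotel, alpha, bravo.
Key observation: charlie is the earliest step where a requested resource binds exactly: need (2, 2, 1, 2), pool (3, 2, 2, 3) at its turn.
Walking it through:
  pool = (3, 2, 2, 3)
  run charlie (needs (2, 2, 1, 2), free (3, 2, 2, 3)); after release of (2, 0, 0, 2) the pool is (5, 2, 2, 5)
  run india (needs (4, 0, 1, 0), free (5, 2, 2, 5)); after release of (1, 1, 1, 1) the pool is (6, 3, 3, 6)
  run hotel (needs (6, 2, 0, 1), free (6, 3, 3, 6)); after release of (2, 1, 0, 1) the pool is (8, 4, 3, 7)
  run alpha (needs (7, 1, 3, 6), free (8, 4, 3, 7)); after release of (0, 2, 0, 1) the pool is (8, 6, 3, 8)
  run bravo (needs (7, 5, 2, 7), free (8, 6, 3, 8)); after release of (1, 2, 1, 2) the pool is (9, 8, 4, 10)


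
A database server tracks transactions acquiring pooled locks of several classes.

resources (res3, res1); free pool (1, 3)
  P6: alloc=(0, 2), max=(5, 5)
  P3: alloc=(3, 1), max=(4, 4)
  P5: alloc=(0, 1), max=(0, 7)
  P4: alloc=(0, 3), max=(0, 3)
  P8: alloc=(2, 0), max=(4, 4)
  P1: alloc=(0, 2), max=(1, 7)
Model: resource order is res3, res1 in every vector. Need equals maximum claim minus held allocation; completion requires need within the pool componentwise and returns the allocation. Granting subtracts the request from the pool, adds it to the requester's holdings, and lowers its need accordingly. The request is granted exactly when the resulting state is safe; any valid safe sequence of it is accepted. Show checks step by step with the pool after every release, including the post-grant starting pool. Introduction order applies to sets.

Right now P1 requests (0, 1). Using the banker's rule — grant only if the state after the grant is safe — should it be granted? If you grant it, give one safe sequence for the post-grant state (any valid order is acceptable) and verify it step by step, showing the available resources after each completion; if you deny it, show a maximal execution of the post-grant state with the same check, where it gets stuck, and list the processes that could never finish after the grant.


GRANT. The post-grant state is safe; one safe sequence: P4, P3, P1, P5, P8, P6.
Key observation: post-grant, (1, 2) remains, and an order beginning with P4 completes everyone.
Step-by-step check of the post-grant state:
  pool = (1, 2)
  P4: need (0, 0) fits (1, 2); releases (0, 3), pool now (1, 5)
  P3: need (1, 3) fits (1, 5); releases (3, 1), pool now (4, 6)
  P1: need (1, 4) fits (4, 6); releases (0, 3), pool now (4, 9)
  P5: need (0, 6) fits (4, 9); releases (0, 1), pool now (4, 10)
  P8: need (2, 4) fits (4, 10); releases (2, 0), pool now (6, 10)
  P6: need (5, 3) fits (6, 10); releases (0, 2), pool now (6, 12)


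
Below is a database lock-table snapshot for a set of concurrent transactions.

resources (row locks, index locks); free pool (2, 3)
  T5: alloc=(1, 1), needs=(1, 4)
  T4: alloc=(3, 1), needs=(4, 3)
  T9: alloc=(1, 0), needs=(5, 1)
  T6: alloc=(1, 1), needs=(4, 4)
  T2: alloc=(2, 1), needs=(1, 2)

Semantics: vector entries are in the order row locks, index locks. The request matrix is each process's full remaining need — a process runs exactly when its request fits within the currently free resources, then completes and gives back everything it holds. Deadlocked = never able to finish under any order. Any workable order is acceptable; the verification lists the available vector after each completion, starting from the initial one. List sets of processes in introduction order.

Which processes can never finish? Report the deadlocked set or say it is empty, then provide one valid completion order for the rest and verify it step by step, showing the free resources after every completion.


Nothing here is deadlocked.
Key observation: there is always a runnable process — T2 first — so the state unwinds completely.
One completion order for the rest: T2, T6, T4, T9, T5. Walking it through:
  pool = (2, 3)
  T2: need (1, 2) fits (2, 3); releases (2, 1), pool now (4, 4)
  T6: need (4, 4) fits (4, 4); releases (1, 1), pool now (5, 5)
  T4: need (4, 3) fits (5, 5); releases (3, 1), pool now (8, 6)
  T9: need (5, 1) fits (8, 6); releases (1, 0), pool now (9, 6)
  T5: need (1, 4) fits (9, 6); releases (1, 1), pool now (10, 7)


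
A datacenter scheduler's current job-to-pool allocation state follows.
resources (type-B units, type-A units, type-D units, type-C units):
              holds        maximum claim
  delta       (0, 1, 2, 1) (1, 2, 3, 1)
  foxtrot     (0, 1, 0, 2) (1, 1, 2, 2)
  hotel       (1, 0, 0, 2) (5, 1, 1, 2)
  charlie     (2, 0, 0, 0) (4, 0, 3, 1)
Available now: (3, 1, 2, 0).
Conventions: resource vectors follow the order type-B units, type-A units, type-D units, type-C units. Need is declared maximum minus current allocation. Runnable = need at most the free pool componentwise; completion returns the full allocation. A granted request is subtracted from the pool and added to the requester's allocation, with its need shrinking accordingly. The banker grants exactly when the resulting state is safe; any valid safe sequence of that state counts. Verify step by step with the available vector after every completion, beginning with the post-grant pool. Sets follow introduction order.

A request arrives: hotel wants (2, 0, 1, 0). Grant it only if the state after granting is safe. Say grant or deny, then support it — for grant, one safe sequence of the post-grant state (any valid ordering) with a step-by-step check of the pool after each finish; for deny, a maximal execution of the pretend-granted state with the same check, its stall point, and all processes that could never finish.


DENY — the pretend-granted state is unsafe.
Key observation: even finishing delta, foxtrot leaves just (1, 3, 3, 3) free — too little type-B units for any of the remaining processes.
On the post-grant state, delta, foxtrot is a maximal run — nothing extends it. Check, step by step:
  pool = (1, 1, 1, 0)
  delta: need (1, 1, 1, 0) fits (1, 1, 1, 0); releases (0, 1, 2, 1), pool now (1, 2, 3, 1)
  foxtrot: need (1, 0, 2, 0) fits (1, 2, 3, 1); releases (0, 1, 0, 2), pool now (1, 3, 3, 3)
  hotel still needs (2, 1, 0, 0) but only (1, 3, 3, 3) is free — short on type-B units
  charlie still needs (2, 0, 3, 1) but only (1, 3, 3, 3) is free — short on type-B units
Processes that could never finish after the grant: hotel and charlie.


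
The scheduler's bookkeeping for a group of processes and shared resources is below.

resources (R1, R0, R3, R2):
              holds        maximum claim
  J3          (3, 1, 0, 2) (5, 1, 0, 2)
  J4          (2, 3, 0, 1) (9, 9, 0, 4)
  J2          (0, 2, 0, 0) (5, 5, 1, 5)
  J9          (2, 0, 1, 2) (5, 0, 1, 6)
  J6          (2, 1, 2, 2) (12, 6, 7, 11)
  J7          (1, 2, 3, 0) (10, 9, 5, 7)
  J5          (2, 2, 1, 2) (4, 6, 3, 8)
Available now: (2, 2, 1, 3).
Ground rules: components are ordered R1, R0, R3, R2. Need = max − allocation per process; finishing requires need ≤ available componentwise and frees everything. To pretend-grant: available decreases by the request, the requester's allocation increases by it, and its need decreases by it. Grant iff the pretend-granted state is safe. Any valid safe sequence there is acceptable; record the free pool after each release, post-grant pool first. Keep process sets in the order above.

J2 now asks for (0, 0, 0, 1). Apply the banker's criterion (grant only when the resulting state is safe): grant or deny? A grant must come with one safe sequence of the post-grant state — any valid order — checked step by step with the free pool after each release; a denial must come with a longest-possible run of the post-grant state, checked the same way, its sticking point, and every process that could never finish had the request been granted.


GRANT: granting preserves safety; a valid post-grant sequence is J3, J2, J9, J5, J7, J4, J6.
Key observation: even at the reduced pool (2, 2, 1, 2), J3 fits immediately, so safety survives the grant.
Step-by-step check of the post-grant state:
  pool = (2, 2, 1, 2)
  run J3 (needs (2, 0, 0, 0), free (2, 2, 1, 2)); after release of (3, 1, 0, 2) the pool is (5, 3, 1, 4)
  run J2 (needs (5, 3, 1, 4), free (5, 3, 1, 4)); after release of (0, 2, 0, 1) the pool is (5, 5, 1, 5)
  run J9 (needs (3, 0, 0, 4), free (5, 5, 1, 5)); after release of (2, 0, 1, 2) the pool is (7, 5, 2, 7)
  run J5 (needs (2, 4, 2, 6), free (7, 5, 2, 7)); after release of (2, 2, 1, 2) the pool is (9, 7, 3, 9)
  run J7 (needs (9, 7, 2, 7), free (9, 7, 3, 9)); after release of (1, 2, 3, 0) the pool is (10, 9, 6, 9)
  run J4 (needs (7, 6, 0, 3), free (10, 9, 6, 9)); after release of (2, 3, 0, 1) the pool is (12, 12, 6, 10)
  run J6 (needs (10, 5, 5, 9), free (12, 12, 6, 10)); after release of (2, 1, 2, 2) the pool is (14, 13, 8, 12)


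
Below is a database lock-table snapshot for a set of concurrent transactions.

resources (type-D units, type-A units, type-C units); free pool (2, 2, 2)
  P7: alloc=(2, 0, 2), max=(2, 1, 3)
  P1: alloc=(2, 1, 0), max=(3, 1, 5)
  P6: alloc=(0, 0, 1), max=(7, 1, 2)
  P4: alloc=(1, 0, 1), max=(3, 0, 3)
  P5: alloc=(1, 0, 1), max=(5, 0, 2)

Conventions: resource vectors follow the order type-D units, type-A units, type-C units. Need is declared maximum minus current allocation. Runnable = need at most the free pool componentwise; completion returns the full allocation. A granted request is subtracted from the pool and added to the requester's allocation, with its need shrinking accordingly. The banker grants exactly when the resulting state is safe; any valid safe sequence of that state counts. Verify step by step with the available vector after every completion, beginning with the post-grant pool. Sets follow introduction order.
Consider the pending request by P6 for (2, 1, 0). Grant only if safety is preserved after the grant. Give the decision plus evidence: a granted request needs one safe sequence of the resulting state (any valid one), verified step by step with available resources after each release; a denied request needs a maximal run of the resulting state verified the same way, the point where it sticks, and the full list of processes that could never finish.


GRANT: granting preserves safety; a valid post-grant sequence is P7, P4, P1, P6, P5.
Key observation: the transfer keeps a workable pool ((0, 1, 2)); P7 starts the safe sequence.
Check on the post-grant state, step by step:
  pool = (0, 1, 2)
  run P7 (needs (0, 1, 1), free (0, 1, 2)); after release of (2, 0, 2) the pool is (2, 1, 4)
  run P4 (needs (2, 0, 2), free (2, 1, 4)); after release of (1, 0, 1) the pool is (3, 1, 5)
  run P1 (needs (1, 0, 5), free (3, 1, 5)); after release of (2, 1, 0) the pool is (5, 2, 5)
  run P6 (needs (5, 0, 1), free (5, 2, 5)); after release of (2, 1, 1) the pool is (7, 3, 6)
  run P5 (needs (4, 0, 1), free (7, 3, 6)); after release of (1, 0, 1) the pool is (8, 3, 7)


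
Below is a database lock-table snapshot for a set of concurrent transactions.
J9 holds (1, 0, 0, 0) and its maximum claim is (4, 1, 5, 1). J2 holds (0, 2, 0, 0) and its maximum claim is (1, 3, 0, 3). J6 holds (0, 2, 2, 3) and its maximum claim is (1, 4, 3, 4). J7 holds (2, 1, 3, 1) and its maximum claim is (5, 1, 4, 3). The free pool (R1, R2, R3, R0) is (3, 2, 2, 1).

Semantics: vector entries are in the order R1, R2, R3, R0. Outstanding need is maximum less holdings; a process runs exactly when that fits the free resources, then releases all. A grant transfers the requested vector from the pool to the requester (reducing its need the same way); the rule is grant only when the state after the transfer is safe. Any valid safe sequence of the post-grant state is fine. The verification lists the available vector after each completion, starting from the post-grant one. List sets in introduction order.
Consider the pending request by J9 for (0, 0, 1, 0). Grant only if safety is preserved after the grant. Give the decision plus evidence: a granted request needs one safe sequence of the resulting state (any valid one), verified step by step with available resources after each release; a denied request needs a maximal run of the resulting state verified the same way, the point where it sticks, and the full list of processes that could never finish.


GRANT. The post-grant state is safe; one safe sequence: J6, J7, J9, J2.
Key observation: with (3, 2, 1, 1) left after the transfer, J6 can run at once — the state stays safe.
Check on the post-grant state, step by step:
  pool = (3, 2, 1, 1)
  J6 needs (1, 2, 1, 1) <= (3, 2, 1, 1) -> finishes; pool += (0, 2, 2, 3) = (3, 4, 3, 4)
  J7 needs (3, 0, 1, 2) <= (3, 4, 3, 4) -> finishes; pool += (2, 1, 3, 1) = (5, 5, 6, 5)
  J9 needs (3, 1, 4, 1) <= (5, 5, 6, 5) -> finishes; pool += (1, 0, 1, 0) = (6, 5, 7, 5)
  J2 needs (1, 1, 0, 3) <= (6, 5, 7, 5) -> finishes; pool += (0, 2, 0, 0) = (6, 7, 7, 5)


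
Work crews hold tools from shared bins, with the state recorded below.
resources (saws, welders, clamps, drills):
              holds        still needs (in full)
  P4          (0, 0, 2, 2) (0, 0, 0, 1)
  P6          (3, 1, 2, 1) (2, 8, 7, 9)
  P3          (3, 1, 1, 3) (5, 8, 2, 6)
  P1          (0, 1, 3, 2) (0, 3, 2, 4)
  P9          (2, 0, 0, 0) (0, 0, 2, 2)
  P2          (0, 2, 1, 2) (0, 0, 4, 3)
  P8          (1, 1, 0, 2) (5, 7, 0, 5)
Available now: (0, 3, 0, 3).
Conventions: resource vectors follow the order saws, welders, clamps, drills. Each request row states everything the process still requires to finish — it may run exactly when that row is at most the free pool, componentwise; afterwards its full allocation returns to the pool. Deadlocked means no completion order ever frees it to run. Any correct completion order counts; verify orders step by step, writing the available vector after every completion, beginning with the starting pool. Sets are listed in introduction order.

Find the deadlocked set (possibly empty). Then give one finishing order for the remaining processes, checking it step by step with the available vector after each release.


Deadlocked: P6, P3 and P8.
Key observation: once P4, P1, P9, P2 finish, the pool peaks at (2, 6, 6, 9) — and every remaining process still needs more welders than that.
A valid finishing order for the others: P4, P1, P9, P2. Verifying each step:
  pool = (0, 3, 0, 3)
  P4: need (0, 0, 0, 1) fits (0, 3, 0, 3); releases (0, 0, 2, 2), pool now (0, 3, 2, 5)
  P1: need (0, 3, 2, 4) fits (0, 3, 2, 5); releases (0, 1, 3, 2), pool now (0, 4, 5, 7)
  P9: need (0, 0, 2, 2) fits (0, 4, 5, 7); releases (2, 0, 0, 0), pool now (2, 4, 5, 7)
  P2: need (0, 0, 4, 3) fits (2, 4, 5, 7); releases (0, 2, 1, 2), pool now (2, 6, 6, 9)
The blocked processes can never fit:
  blocked: P6 wants (2, 8, 7, 9), pool (2, 6, 6, 9) — not enough welders and clamps
  blocked: P3 wants (5, 8, 2, 6), pool (2, 6, 6, 9) — not enough saws and welders
  blocked: P8 wants (5, 7, 0, 5), pool (2, 6, 6, 9) — not enough saws and welders


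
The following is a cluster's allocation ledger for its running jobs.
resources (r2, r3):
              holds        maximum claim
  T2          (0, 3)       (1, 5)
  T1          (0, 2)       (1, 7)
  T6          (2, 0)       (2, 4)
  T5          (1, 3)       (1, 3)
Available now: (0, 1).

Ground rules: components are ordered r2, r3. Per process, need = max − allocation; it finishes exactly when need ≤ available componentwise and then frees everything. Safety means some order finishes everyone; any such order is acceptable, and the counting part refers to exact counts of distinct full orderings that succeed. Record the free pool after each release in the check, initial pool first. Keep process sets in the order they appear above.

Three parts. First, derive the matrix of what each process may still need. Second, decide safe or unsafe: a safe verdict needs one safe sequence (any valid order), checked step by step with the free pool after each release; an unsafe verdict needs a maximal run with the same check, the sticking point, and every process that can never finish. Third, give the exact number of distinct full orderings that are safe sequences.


(1) Outstanding need per process (order r2, r3):
  T2: (1, 2)
  T1: (1, 5)
  T6: (0, 4)
  T5: (0, 0)
(2) The state is SAFE; one workable sequence: T5, T2, T1, T6.
Key observation: reading the order forward, T2 is the first process whose need (1, 2) meets the free pool (1, 4) exactly on a resource it requests.
Step-by-step check:
  pool = (0, 1)
  T5 needs (0, 0) <= (0, 1) -> finishes; pool += (1, 3) = (1, 4)
  T2 needs (1, 2) <= (1, 4) -> finishes; pool += (0, 3) = (1, 7)
  T1 needs (1, 5) <= (1, 7) -> finishes; pool += (0, 2) = (1, 9)
  T6 needs (0, 4) <= (1, 9) -> finishes; pool += (2, 0) = (3, 9)
(3) Exactly 3 of the possible complete orderings are safe sequences.


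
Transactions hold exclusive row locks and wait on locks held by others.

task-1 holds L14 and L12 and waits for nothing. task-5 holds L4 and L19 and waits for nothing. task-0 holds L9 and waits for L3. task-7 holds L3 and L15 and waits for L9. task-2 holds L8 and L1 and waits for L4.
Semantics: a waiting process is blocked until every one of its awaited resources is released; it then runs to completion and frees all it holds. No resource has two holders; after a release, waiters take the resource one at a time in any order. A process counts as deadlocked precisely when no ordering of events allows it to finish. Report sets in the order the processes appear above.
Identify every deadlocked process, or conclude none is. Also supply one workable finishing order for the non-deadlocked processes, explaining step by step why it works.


Deadlocked: task-0 and task-7.
Key observation: along task-0 -> task-7 -> task-0, each member waits on what the next one holds — a deadlock; no other process is dragged down with it.
One completion order for the rest: task-1, task-5, task-2.
Verifying each step:
  run task-1 (it waits on nothing); releases L14 and L12
  run task-5 (it waits on nothing); releases L4 and L19
  task-2: everything it awaited (L4) is free; runs, freeing L8 and L1


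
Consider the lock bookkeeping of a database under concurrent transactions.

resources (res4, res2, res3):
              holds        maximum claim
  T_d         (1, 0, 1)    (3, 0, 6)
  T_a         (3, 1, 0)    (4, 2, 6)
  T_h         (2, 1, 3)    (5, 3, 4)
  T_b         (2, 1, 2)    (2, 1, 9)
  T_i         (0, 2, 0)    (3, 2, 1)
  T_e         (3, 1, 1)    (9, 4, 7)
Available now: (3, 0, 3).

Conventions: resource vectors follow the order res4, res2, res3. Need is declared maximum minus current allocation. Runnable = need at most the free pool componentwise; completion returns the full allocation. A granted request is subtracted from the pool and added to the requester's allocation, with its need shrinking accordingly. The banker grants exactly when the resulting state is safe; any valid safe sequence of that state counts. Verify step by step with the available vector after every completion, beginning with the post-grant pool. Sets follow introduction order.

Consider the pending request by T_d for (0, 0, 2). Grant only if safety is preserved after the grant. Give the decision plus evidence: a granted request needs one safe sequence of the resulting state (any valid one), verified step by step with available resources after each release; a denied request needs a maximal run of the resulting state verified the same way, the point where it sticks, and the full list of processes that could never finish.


GRANT: granting preserves safety; a valid post-grant sequence is T_i, T_h, T_d, T_b, T_e, T_a.
Key observation: after the grant the pool drops to (3, 0, 1), which still lets T_i finish first and unwind the rest.
Step-by-step check of the post-grant state:
  pool = (3, 0, 1)
  T_i: need (3, 0, 1) fits (3, 0, 1); releases (0, 2, 0), pool now (3, 2, 1)
  T_h: need (3, 2, 1) fits (3, 2, 1); releases (2, 1, 3), pool now (5, 3, 4)
  T_d: need (2, 0, 3) fits (5, 3, 4); releases (1, 0, 3), pool now (6, 3, 7)
  T_b: need (0, 0, 7) fits (6, 3, 7); releases (2, 1, 2), pool now (8, 4, 9)
  T_e: need (6, 3, 6) fits (8, 4, 9); releases (3, 1, 1), pool now (11, 5, 10)
  T_a: need (1, 1, 6) fits (11, 5, 10); releases (3, 1, 0), pool now (14, 6, 10)


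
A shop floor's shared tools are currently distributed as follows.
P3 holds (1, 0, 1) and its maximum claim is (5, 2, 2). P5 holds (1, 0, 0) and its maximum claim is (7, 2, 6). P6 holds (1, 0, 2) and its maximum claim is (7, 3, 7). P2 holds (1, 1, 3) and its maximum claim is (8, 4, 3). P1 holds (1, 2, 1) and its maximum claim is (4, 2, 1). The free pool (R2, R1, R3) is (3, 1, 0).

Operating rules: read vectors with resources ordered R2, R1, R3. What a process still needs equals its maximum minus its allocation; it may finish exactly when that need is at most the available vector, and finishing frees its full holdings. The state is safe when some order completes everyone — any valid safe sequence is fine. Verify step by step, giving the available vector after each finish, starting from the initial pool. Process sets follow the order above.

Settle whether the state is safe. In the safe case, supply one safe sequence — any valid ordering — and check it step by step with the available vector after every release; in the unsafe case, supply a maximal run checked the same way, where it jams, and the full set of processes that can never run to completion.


UNSAFE — no complete ordering exists.
Key observation: the wall is R2: completing P1, P3 brings the pool only to (5, 3, 2), and all the rest need more.
A maximal execution: P1, P3 — then nothing else fits. Walking it through:
  pool = (3, 1, 0)
  P1: need (3, 0, 0) fits (3, 1, 0); releases (1, 2, 1), pool now (4, 3, 1)
  P3: need (4, 2, 1) fits (4, 3, 1); releases (1, 0, 1), pool now (5, 3, 2)
  blocked: P5 wants (6, 2, 6), pool (5, 3, 2) — not enough R2 and R3
  blocked: P6 wants (6, 3, 5), pool (5, 3, 2) — not enough R2 and R3
  blocked: P2 wants (7, 3, 0), pool (5, 3, 2) — not enough R2
Never able to finish: P5, P6 and P2.


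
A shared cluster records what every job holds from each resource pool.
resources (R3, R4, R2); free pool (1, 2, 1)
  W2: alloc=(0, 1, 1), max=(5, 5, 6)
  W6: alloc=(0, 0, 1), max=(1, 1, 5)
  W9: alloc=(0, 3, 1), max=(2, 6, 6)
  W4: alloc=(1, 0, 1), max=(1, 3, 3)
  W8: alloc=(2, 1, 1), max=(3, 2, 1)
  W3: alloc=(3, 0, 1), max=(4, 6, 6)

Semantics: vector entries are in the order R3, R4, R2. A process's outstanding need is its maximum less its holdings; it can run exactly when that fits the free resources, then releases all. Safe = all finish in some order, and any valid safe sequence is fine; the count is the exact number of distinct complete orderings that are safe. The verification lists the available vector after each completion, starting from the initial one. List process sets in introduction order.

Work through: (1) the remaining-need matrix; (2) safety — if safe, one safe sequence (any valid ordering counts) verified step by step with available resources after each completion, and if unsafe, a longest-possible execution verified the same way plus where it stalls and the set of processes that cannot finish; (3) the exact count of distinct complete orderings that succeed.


(1) Remaining need (order R3, R4, R2):
  W2: (5, 4, 5)
  W6: (1, 1, 4)
  W9: (2, 3, 5)
  W4: (0, 3, 2)
  W8: (1, 1, 0)
  W3: (1, 6, 5)
(2) UNSAFE.
Key observation: once W8, W4 finish, the pool peaks at (4, 3, 3) — and every remaining process still needs more R2 than that.
The run W8, W4 cannot be extended any further. Verifying each step:
  pool = (1, 2, 1)
  run W8 (needs (1, 1, 0), free (1, 2, 1)); after release of (2, 1, 1) the pool is (3, 3, 2)
  run W4 (needs (0, 3, 2), free (3, 3, 2)); after release of (1, 0, 1) the pool is (4, 3, 3)
  W2 cannot run: need (5, 4, 5) vs free (4, 3, 3) (insufficient R3, R4 and R2)
  W6 cannot run: need (1, 1, 4) vs free (4, 3, 3) (insufficient R2)
  W9 cannot run: need (2, 3, 5) vs free (4, 3, 3) (insufficient R2)
  W3 cannot run: need (1, 6, 5) vs free (4, 3, 3) (insufficient R4 and R2)
Never able to finish: W2, W6, W9 and W3.
(3) Exactly 0 of the possible complete orderings are safe sequences.


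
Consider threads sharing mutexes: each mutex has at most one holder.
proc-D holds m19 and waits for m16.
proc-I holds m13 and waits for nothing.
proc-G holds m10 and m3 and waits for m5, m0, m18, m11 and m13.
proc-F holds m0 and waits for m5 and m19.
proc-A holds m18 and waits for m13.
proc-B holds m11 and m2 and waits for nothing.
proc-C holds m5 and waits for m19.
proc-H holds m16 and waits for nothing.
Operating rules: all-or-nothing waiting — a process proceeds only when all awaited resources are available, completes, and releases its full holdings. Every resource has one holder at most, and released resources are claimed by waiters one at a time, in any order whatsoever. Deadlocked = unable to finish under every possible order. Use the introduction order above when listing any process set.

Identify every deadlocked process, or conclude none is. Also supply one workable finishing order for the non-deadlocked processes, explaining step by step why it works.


The deadlocked set is empty.
Key observation: no waiting chain loops back on itself — every chain ends at a process that waits on nothing, so everyone eventually runs.
A valid finishing order for the others: proc-H, proc-I, proc-D, proc-C, proc-F, proc-A, proc-B, proc-G.
Check, step by step:
  proc-H waits on nothing -> runs at once and releases m16
  proc-I waits on nothing -> runs at once and releases m13
  proc-D waits on m16 — all released -> runs and releases m19
  proc-C waits on m19 — all released -> runs and releases m5
  proc-F waits on m5 and m19 — all released -> runs and releases m0
  proc-A waits on m13 — all released -> runs and releases m18
  proc-B waits on nothing -> runs at once and releases m11 and m2
  proc-G waits on m5, m0, m18, m11 and m13 — all released -> runs and releases m10 and m3


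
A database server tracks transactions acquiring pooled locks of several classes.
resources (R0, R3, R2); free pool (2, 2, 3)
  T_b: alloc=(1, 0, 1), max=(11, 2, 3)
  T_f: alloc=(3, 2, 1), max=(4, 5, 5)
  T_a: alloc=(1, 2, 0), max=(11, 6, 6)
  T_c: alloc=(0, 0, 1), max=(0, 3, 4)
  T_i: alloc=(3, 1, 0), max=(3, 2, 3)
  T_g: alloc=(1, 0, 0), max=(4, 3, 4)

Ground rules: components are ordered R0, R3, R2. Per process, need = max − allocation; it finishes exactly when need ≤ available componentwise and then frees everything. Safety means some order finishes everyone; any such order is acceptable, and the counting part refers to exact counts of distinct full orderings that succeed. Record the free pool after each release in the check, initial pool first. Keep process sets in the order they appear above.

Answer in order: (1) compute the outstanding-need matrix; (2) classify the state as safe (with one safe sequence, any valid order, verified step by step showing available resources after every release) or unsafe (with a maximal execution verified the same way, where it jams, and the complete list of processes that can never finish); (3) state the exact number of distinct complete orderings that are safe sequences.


(1) Outstanding need per process (order R0, R3, R2):
  T_b: (10, 2, 2)
  T_f: (1, 3, 4)
  T_a: (10, 4, 6)
  T_c: (0, 3, 3)
  T_i: (0, 1, 3)
  T_g: (3, 3, 4)
(2) UNSAFE.
Key observation: no order helps: past T_i, T_c, T_g, T_f, the free pool tops out at (9, 5, 5), below what each blocked process needs in R0.
A maximal execution: T_i, T_c, T_g, T_f — then nothing else fits. Step-by-step check:
  pool = (2, 2, 3)
  T_i: need (0, 1, 3) fits (2, 2, 3); releases (3, 1, 0), pool now (5, 3, 3)
  T_c: need (0, 3, 3) fits (5, 3, 3); releases (0, 0, 1), pool now (5, 3, 4)
  T_g: need (3, 3, 4) fits (5, 3, 4); releases (1, 0, 0), pool now (6, 3, 4)
  T_f: need (1, 3, 4) fits (6, 3, 4); releases (3, 2, 1), pool now (9, 5, 5)
  blocked: T_b wants (10, 2, 2), pool (9, 5, 5) — not enough R0
  blocked: T_a wants (10, 4, 6), pool (9, 5, 5) — not enough R0 and R2
Never able to finish: T_b and T_a.
(3) Exactly 0 of the possible complete orderings are safe sequences.
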